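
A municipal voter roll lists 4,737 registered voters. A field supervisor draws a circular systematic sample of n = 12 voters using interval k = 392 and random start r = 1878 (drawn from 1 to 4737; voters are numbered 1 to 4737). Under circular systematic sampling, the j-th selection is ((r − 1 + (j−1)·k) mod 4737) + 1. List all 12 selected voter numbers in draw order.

Selection 1: 1878
Selection 2: 1878 + 392 = 2270
Selection 3: 2270 + 392 = 2662
Selection 4: 2662 + 392 = 3054
Selection 5: 3054 + 392 = 3446
Selection 6: 3446 + 392 = 3838
Selection 7: 3838 + 392 = 4230
Selection 8: 4230 + 392 = 4622
Selection 9: 4622 + 392 = 5014 → 5014 − 4737 = 277
Selection 10: 277 + 392 = 669
Selection 11: 669 + 392 = 1061
Selection 12: 1061 + 392 = 1453

1878, 2270, 2662, 3054, 3446, 3838, 4230, 4622, 277, 669, 1061, 1453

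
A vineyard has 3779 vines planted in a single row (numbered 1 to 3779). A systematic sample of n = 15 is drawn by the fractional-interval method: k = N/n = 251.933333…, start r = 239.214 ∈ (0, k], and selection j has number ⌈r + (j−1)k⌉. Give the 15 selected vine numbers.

j=1: r + 0k = 239.214 → ⌈·⌉ = 240
j=2: r + 1k = 491.147333… → ⌈·⌉ = 492
j=3: r + 2k = 743.080666… → ⌈·⌉ = 744
j=4: r + 3k = 995.014 → ⌈·⌉ = 996
j=5: r + 4k = 1246.947333… → ⌈·⌉ = 1247
j=6: r + 5k = 1498.880666… → ⌈·⌉ = 1499
j=7: r + 6k = 1750.814 → ⌈·⌉ = 1751
j=8: r + 7k = 2002.747333… → ⌈·⌉ = 2003
j=9: r + 8k = 2254.680666… → ⌈·⌉ = 2255
j=10: r + 9k = 2506.614 → ⌈·⌉ = 2507
j=11: r + 10k = 2758.547333… → ⌈·⌉ = 2759
j=12: r + 11k = 3010.480666… → ⌈·⌉ = 3011
j=13: r + 12k = 3262.414 → ⌈·⌉ = 3263
j=14: r + 13k = 3514.347333… → ⌈·⌉ = 3515
j=15: r + 14k = 3766.280666… → ⌈·⌉ = 3767

240, 492, 744, 996, 1247, 1499, 1751, 2003, 2255, 2507, 2759, 3011, 3263, 3515, 3767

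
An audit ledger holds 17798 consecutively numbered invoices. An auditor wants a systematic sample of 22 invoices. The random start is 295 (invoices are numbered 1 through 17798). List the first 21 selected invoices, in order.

295, 1104, 1913, 2722, 3531, 4340, 5149, 5958, 6767, 7576, 8385, 9194, 10003, 10812, 11621, 12430, 13239, 14048, 14857, 15666, 16475

k = N/n = 17798/22 = 809
invoice 1: 295
invoice 2: 295 + 809 = 1104
invoice 3: 1104 + 809 = 1913
invoice 4: 1913 + 809 = 2722
invoice 5: 2722 + 809 = 3531
invoice 6: 3531 + 809 = 4340
invoice 7: 4340 + 809 = 5149
invoice 8: 5149 + 809 = 5958
invoice 9: 5958 + 809 = 6767
invoice 10: 6767 + 809 = 7576
invoice 11: 7576 + 809 = 8385
invoice 12: 8385 + 809 = 9194
invoice 13: 9194 + 809 = 10003
invoice 14: 10003 + 809 = 10812
invoice 15: 10812 + 809 = 11621
invoice 16: 11621 + 809 = 12430
invoice 17: 12430 + 809 = 13239
invoice 18: 13239 + 809 = 14048
invoice 19: 14048 + 809 = 14857
invoice 20: 14857 + 809 = 15666
invoice 21: 15666 + 809 = 16475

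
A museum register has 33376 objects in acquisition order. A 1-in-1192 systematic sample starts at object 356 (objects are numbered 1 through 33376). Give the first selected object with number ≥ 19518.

20620

k = 1192
Steps past start: ⌈(19518 − 356)/1192⌉ = ⌈19162/1192⌉ = 17
Selected object: 356 + 17×1192 = 20620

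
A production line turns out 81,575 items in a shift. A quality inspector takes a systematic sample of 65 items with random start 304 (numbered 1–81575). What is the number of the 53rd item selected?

65564

k = 81575/65 = 1255
53rd selection = r + (53−1)·k = 304 + 52×1255 = 304 + 65260 = 65564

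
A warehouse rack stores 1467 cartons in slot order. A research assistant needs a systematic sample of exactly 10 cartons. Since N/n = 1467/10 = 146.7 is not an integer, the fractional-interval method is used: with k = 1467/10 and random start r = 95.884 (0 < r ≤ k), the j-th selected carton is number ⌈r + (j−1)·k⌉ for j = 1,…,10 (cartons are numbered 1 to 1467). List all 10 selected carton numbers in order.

j=1: r + 0k = 95.884 → ⌈·⌉ = 96
j=2: r + 1k = 242.584 → ⌈·⌉ = 243
j=3: r + 2k = 389.284 → ⌈·⌉ = 390
j=4: r + 3k = 535.984 → ⌈·⌉ = 536
j=5: r + 4k = 682.684 → ⌈·⌉ = 683
j=6: r + 5k = 829.384 → ⌈·⌉ = 830
j=7: r + 6k = 976.084 → ⌈·⌉ = 977
j=8: r + 7k = 1122.784 → ⌈·⌉ = 1123
j=9: r + 8k = 1269.484 → ⌈·⌉ = 1270
j=10: r + 9k = 1416.184 → ⌈·⌉ = 1417

96, 243, 390, 536, 683, 830, 977, 1123, 1270, 1417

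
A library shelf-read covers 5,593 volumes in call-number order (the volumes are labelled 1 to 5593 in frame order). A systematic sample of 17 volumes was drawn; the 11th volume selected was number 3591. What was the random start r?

k = 5593/17 = 329
r = 3591 − (11−1)×329 = 3591 − 3290 = 301

301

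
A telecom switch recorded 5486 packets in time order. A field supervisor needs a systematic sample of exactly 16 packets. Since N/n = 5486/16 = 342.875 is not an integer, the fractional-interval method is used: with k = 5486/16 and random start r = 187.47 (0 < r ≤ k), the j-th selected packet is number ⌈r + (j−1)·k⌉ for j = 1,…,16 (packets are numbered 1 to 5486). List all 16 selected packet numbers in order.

188, 531, 874, 1217, 1559, 1902, 2245, 2588, 2931, 3274, 3617, 3960, 4302, 4645, 4988, 5331

j=1: r + 0k = 187.47 → ⌈·⌉ = 188
j=2: r + 1k = 530.345 → ⌈·⌉ = 531
j=3: r + 2k = 873.22 → ⌈·⌉ = 874
j=4: r + 3k = 1216.095 → ⌈·⌉ = 1217
j=5: r + 4k = 1558.97 → ⌈·⌉ = 1559
j=6: r + 5k = 1901.845 → ⌈·⌉ = 1902
j=7: r + 6k = 2244.72 → ⌈·⌉ = 2245
j=8: r + 7k = 2587.595 → ⌈·⌉ = 2588
j=9: r + 8k = 2930.47 → ⌈·⌉ = 2931
j=10: r + 9k = 3273.345 → ⌈·⌉ = 3274
j=11: r + 10k = 3616.22 → ⌈·⌉ = 3617
j=12: r + 11k = 3959.095 → ⌈·⌉ = 3960
j=13: r + 12k = 4301.97 → ⌈·⌉ = 4302
j=14: r + 13k = 4644.845 → ⌈·⌉ = 4645
j=15: r + 14k = 4987.72 → ⌈·⌉ = 4988
j=16: r + 15k = 5330.595 → ⌈·⌉ = 5331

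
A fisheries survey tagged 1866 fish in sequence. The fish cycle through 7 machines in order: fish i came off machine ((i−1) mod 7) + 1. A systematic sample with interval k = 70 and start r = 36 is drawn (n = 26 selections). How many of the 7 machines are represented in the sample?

1

Consecutive selections differ by k = 70, so their machine numbers differ by 70 mod 7 = 0.
gcd(70, 7) = 7, so the sample visits 7/7 = 1 distinct residues mod 7.
Start 36 is machine 1; the machines hit are 1.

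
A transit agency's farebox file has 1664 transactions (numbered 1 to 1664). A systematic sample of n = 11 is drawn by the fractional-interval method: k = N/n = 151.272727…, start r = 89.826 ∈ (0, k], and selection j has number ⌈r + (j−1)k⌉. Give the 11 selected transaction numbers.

j=1: r + 0k = 89.826 → ⌈·⌉ = 90
j=2: r + 1k = 241.098727… → ⌈·⌉ = 242
j=3: r + 2k = 392.371454… → ⌈·⌉ = 393
j=4: r + 3k = 543.644181… → ⌈·⌉ = 544
j=5: r + 4k = 694.916909… → ⌈·⌉ = 695
j=6: r + 5k = 846.189636… → ⌈·⌉ = 847
j=7: r + 6k = 997.462363… → ⌈·⌉ = 998
j=8: r + 7k = 1148.735090… → ⌈·⌉ = 1149
j=9: r + 8k = 1300.007818… → ⌈·⌉ = 1301
j=10: r + 9k = 1451.280545… → ⌈·⌉ = 1452
j=11: r + 10k = 1602.553272… → ⌈·⌉ = 1603

90, 242, 393, 544, 695, 847, 998, 1149, 1301, 1452, 1603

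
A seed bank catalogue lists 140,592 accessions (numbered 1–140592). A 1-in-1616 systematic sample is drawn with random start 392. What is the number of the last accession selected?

139368

k = 1616
87th selection = r + (87−1)·k = 392 + 86×1616 = 392 + 138976 = 139368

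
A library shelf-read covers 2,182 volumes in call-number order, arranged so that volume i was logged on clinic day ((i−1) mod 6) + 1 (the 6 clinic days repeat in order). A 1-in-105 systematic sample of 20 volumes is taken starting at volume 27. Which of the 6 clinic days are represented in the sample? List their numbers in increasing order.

Consecutive selections differ by k = 105, so their clinic day numbers differ by 105 mod 6 = 3.
gcd(105, 6) = 3, so the sample visits 6/3 = 2 distinct residues mod 6.
Start 27 is clinic day 3; the clinic days hit are 3, 6.

3, 6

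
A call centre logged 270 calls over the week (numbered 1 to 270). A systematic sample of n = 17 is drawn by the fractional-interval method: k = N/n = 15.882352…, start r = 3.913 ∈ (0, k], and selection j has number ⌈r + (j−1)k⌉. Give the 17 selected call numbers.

j=1: r + 0k = 3.913 → ⌈·⌉ = 4
j=2: r + 1k = 19.795352… → ⌈·⌉ = 20
j=3: r + 2k = 35.677705… → ⌈·⌉ = 36
j=4: r + 3k = 51.560058… → ⌈·⌉ = 52
j=5: r + 4k = 67.442411… → ⌈·⌉ = 68
j=6: r + 5k = 83.324764… → ⌈·⌉ = 84
j=7: r + 6k = 99.207117… → ⌈·⌉ = 100
j=8: r + 7k = 115.089470… → ⌈·⌉ = 116
j=9: r + 8k = 130.971823… → ⌈·⌉ = 131
j=10: r + 9k = 146.854176… → ⌈·⌉ = 147
j=11: r + 10k = 162.736529… → ⌈·⌉ = 163
j=12: r + 11k = 178.618882… → ⌈·⌉ = 179
j=13: r + 12k = 194.501235… → ⌈·⌉ = 195
j=14: r + 13k = 210.383588… → ⌈·⌉ = 211
j=15: r + 14k = 226.265941… → ⌈·⌉ = 227
j=16: r + 15k = 242.148294… → ⌈·⌉ = 243
j=17: r + 16k = 258.030647… → ⌈·⌉ = 259

4, 20, 36, 52, 68, 84, 100, 116, 131, 147, 163, 179, 195, 211, 227, 243, 259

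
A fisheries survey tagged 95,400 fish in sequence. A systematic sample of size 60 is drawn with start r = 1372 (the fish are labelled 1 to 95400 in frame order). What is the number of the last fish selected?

95182

k = 95400/60 = 1590
60th selection = r + (60−1)·k = 1372 + 59×1590 = 1372 + 93810 = 95182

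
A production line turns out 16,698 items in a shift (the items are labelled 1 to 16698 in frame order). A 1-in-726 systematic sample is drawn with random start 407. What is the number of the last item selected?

k = 726
23rd selection = r + (23−1)·k = 407 + 22×726 = 407 + 15972 = 16379

16379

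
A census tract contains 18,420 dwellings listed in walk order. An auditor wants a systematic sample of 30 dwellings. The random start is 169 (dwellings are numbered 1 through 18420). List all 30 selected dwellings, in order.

169, 783, 1397, 2011, 2625, 3239, 3853, 4467, 5081, 5695, 6309, 6923, 7537, 8151, 8765, 9379, 9993, 10607, 11221, 11835, 12449, 13063, 13677, 14291, 14905, 15519, 16133, 16747, 17361, 17975

k = N/n = 18420/30 = 614
dwelling 1: 169
dwelling 2: 169 + 614 = 783
dwelling 3: 783 + 614 = 1397
dwelling 4: 1397 + 614 = 2011
dwelling 5: 2011 + 614 = 2625
dwelling 6: 2625 + 614 = 3239
dwelling 7: 3239 + 614 = 3853
dwelling 8: 3853 + 614 = 4467
dwelling 9: 4467 + 614 = 5081
dwelling 10: 5081 + 614 = 5695
dwelling 11: 5695 + 614 = 6309
dwelling 12: 6309 + 614 = 6923
dwelling 13: 6923 + 614 = 7537
dwelling 14: 7537 + 614 = 8151
dwelling 15: 8151 + 614 = 8765
dwelling 16: 8765 + 614 = 9379
dwelling 17: 9379 + 614 = 9993
dwelling 18: 9993 + 614 = 10607
dwelling 19: 10607 + 614 = 11221
dwelling 20: 11221 + 614 = 11835
dwelling 21: 11835 + 614 = 12449
dwelling 22: 12449 + 614 = 13063
dwelling 23: 13063 + 614 = 13677
dwelling 24: 13677 + 614 = 14291
dwelling 25: 14291 + 614 = 14905
dwelling 26: 14905 + 614 = 15519
dwelling 27: 15519 + 614 = 16133
dwelling 28: 16133 + 614 = 16747
dwelling 29: 16747 + 614 = 17361
dwelling 30: 17361 + 614 = 17975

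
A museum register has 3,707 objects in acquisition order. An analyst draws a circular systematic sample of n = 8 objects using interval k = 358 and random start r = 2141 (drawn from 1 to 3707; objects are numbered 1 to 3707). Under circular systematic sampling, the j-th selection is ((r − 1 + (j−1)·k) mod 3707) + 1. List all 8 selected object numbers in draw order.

Selection 1: 2141
Selection 2: 2141 + 358 = 2499
Selection 3: 2499 + 358 = 2857
Selection 4: 2857 + 358 = 3215
Selection 5: 3215 + 358 = 3573
Selection 6: 3573 + 358 = 3931 → 3931 − 3707 = 224
Selection 7: 224 + 358 = 582
Selection 8: 582 + 358 = 940

2141, 2499, 2857, 3215, 3573, 224, 582, 940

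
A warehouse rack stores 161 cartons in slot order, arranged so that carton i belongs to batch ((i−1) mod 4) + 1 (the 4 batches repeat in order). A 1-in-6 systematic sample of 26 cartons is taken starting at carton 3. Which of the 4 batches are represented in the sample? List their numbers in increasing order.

1, 3

Consecutive selections differ by k = 6, so their batch numbers differ by 6 mod 4 = 2.
gcd(6, 4) = 2, so the sample visits 4/2 = 2 distinct residues mod 4.
Start 3 is batch 3; the batches hit are 1, 3.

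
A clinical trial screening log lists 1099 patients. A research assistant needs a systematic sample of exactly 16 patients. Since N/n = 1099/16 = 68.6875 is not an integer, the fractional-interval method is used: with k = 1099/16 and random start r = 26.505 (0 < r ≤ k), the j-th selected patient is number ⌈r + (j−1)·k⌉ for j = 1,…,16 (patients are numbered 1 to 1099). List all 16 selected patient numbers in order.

27, 96, 164, 233, 302, 370, 439, 508, 577, 645, 714, 783, 851, 920, 989, 1057

j=1: r + 0k = 26.505 → ⌈·⌉ = 27
j=2: r + 1k = 95.1925 → ⌈·⌉ = 96
j=3: r + 2k = 163.88 → ⌈·⌉ = 164
j=4: r + 3k = 232.5675 → ⌈·⌉ = 233
j=5: r + 4k = 301.255 → ⌈·⌉ = 302
j=6: r + 5k = 369.9425 → ⌈·⌉ = 370
j=7: r + 6k = 438.63 → ⌈·⌉ = 439
j=8: r + 7k = 507.3175 → ⌈·⌉ = 508
j=9: r + 8k = 576.005 → ⌈·⌉ = 577
j=10: r + 9k = 644.6925 → ⌈·⌉ = 645
j=11: r + 10k = 713.38 → ⌈·⌉ = 714
j=12: r + 11k = 782.0675 → ⌈·⌉ = 783
j=13: r + 12k = 850.755 → ⌈·⌉ = 851
j=14: r + 13k = 919.4425 → ⌈·⌉ = 920
j=15: r + 14k = 988.13 → ⌈·⌉ = 989
j=16: r + 15k = 1056.8175 → ⌈·⌉ = 1057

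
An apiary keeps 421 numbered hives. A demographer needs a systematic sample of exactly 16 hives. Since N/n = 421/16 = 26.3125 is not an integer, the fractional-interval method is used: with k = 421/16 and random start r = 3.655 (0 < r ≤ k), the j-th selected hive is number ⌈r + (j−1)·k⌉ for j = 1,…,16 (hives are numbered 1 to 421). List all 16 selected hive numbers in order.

j=1: r + 0k = 3.655 → ⌈·⌉ = 4
j=2: r + 1k = 29.9675 → ⌈·⌉ = 30
j=3: r + 2k = 56.28 → ⌈·⌉ = 57
j=4: r + 3k = 82.5925 → ⌈·⌉ = 83
j=5: r + 4k = 108.905 → ⌈·⌉ = 109
j=6: r + 5k = 135.2175 → ⌈·⌉ = 136
j=7: r + 6k = 161.53 → ⌈·⌉ = 162
j=8: r + 7k = 187.8425 → ⌈·⌉ = 188
j=9: r + 8k = 214.155 → ⌈·⌉ = 215
j=10: r + 9k = 240.4675 → ⌈·⌉ = 241
j=11: r + 10k = 266.78 → ⌈·⌉ = 267
j=12: r + 11k = 293.0925 → ⌈·⌉ = 294
j=13: r + 12k = 319.405 → ⌈·⌉ = 320
j=14: r + 13k = 345.7175 → ⌈·⌉ = 346
j=15: r + 14k = 372.03 → ⌈·⌉ = 373
j=16: r + 15k = 398.3425 → ⌈·⌉ = 399

4, 30, 57, 83, 109, 136, 162, 188, 215, 241, 267, 294, 320, 346, 373, 399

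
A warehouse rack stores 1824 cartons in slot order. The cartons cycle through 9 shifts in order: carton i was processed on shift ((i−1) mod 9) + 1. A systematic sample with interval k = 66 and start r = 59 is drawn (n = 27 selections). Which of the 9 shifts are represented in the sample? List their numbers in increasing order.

2, 5, 8

Consecutive selections differ by k = 66, so their shift numbers differ by 66 mod 9 = 3.
gcd(66, 9) = 3, so the sample visits 9/3 = 3 distinct residues mod 9.
Start 59 is shift 5; the shifts hit are 2, 5, 8.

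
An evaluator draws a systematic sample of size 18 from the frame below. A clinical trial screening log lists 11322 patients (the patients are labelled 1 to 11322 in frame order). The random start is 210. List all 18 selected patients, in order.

k = N/n = 11322/18 = 629
patient 1: 210
patient 2: 210 + 629 = 839
patient 3: 839 + 629 = 1468
patient 4: 1468 + 629 = 2097
patient 5: 2097 + 629 = 2726
patient 6: 2726 + 629 = 3355
patient 7: 3355 + 629 = 3984
patient 8: 3984 + 629 = 4613
patient 9: 4613 + 629 = 5242
patient 10: 5242 + 629 = 5871
patient 11: 5871 + 629 = 6500
patient 12: 6500 + 629 = 7129
patient 13: 7129 + 629 = 7758
patient 14: 7758 + 629 = 8387
patient 15: 8387 + 629 = 9016
patient 16: 9016 + 629 = 9645
patient 17: 9645 + 629 = 10274
patient 18: 10274 + 629 = 10903

210, 839, 1468, 2097, 2726, 3355, 3984, 4613, 5242, 5871, 6500, 7129, 7758, 8387, 9016, 9645, 10274, 10903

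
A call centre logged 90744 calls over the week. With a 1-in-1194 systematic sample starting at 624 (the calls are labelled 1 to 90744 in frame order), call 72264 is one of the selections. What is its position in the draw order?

k = 1194
position = (72264 − 624)/1194 + 1 = 71640/1194 + 1 = 60 + 1 = 61

61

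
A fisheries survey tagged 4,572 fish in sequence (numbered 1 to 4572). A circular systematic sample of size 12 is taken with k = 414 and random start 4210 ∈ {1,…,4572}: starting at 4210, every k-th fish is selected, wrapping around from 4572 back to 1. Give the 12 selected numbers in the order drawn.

4210, 52, 466, 880, 1294, 1708, 2122, 2536, 2950, 3364, 3778, 4192

Selection 1: 4210
Selection 2: 4210 + 414 = 4624 → 4624 − 4572 = 52
Selection 3: 52 + 414 = 466
Selection 4: 466 + 414 = 880
Selection 5: 880 + 414 = 1294
Selection 6: 1294 + 414 = 1708
Selection 7: 1708 + 414 = 2122
Selection 8: 2122 + 414 = 2536
Selection 9: 2536 + 414 = 2950
Selection 10: 2950 + 414 = 3364
Selection 11: 3364 + 414 = 3778
Selection 12: 3778 + 414 = 4192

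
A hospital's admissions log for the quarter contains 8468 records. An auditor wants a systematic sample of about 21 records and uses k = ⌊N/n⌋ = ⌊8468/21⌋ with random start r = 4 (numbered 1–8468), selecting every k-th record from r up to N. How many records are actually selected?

22

k = ⌊8468/21⌋ = 403
Achieved size = ⌊(8468 − 4)/403⌋ + 1 = ⌊8464/403⌋ + 1 = 21 + 1 = 22
(last selection: 4 + 21×403 = 8467 ≤ 8468; next would be 8870 > 8468)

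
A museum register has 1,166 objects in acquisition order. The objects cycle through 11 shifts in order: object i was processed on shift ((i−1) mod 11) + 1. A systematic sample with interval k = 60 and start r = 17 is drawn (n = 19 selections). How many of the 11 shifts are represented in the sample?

Consecutive selections differ by k = 60, so their shift numbers differ by 60 mod 11 = 5.
gcd(60, 11) = 1, so the sample visits 11/1 = 11 distinct residues mod 11.
Start 17 is shift 6; the shifts hit are 1, 2, 3, 4, 5, 6, 7, 8, 9, 10, 11.

11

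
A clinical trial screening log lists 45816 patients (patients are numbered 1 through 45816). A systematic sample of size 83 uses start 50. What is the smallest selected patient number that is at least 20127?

k = 45816/83 = 552
Steps past start: ⌈(20127 − 50)/552⌉ = ⌈20077/552⌉ = 37
Selected patient: 50 + 37×552 = 20474

20474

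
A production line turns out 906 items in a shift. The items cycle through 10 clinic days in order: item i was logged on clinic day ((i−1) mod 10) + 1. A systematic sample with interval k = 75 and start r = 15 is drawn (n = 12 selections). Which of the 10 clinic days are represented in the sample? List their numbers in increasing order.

Consecutive selections differ by k = 75, so their clinic day numbers differ by 75 mod 10 = 5.
gcd(75, 10) = 5, so the sample visits 10/5 = 2 distinct residues mod 10.
Start 15 is clinic day 5; the clinic days hit are 5, 10.

5, 10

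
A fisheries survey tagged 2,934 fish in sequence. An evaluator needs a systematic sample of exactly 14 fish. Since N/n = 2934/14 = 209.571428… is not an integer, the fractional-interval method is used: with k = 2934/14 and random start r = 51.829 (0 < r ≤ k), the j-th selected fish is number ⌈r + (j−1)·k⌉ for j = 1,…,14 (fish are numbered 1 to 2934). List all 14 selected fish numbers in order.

52, 262, 471, 681, 891, 1100, 1310, 1519, 1729, 1938, 2148, 2358, 2567, 2777

j=1: r + 0k = 51.829 → ⌈·⌉ = 52
j=2: r + 1k = 261.400428… → ⌈·⌉ = 262
j=3: r + 2k = 470.971857… → ⌈·⌉ = 471
j=4: r + 3k = 680.543285… → ⌈·⌉ = 681
j=5: r + 4k = 890.114714… → ⌈·⌉ = 891
j=6: r + 5k = 1099.686142… → ⌈·⌉ = 1100
j=7: r + 6k = 1309.257571… → ⌈·⌉ = 1310
j=8: r + 7k = 1518.829 → ⌈·⌉ = 1519
j=9: r + 8k = 1728.400428… → ⌈·⌉ = 1729
j=10: r + 9k = 1937.971857… → ⌈·⌉ = 1938
j=11: r + 10k = 2147.543285… → ⌈·⌉ = 2148
j=12: r + 11k = 2357.114714… → ⌈·⌉ = 2358
j=13: r + 12k = 2566.686142… → ⌈·⌉ = 2567
j=14: r + 13k = 2776.257571… → ⌈·⌉ = 2777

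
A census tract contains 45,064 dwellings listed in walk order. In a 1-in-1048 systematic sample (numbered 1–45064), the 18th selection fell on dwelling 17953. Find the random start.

137

k = 1048
r = 17953 − (18−1)×1048 = 17953 − 17816 = 137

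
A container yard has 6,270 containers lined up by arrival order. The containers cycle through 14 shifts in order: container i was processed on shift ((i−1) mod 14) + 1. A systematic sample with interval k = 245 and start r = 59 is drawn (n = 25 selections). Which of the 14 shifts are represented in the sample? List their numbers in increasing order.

Consecutive selections differ by k = 245, so their shift numbers differ by 245 mod 14 = 7.
gcd(245, 14) = 7, so the sample visits 14/7 = 2 distinct residues mod 14.
Start 59 is shift 3; the shifts hit are 3, 10.

3, 10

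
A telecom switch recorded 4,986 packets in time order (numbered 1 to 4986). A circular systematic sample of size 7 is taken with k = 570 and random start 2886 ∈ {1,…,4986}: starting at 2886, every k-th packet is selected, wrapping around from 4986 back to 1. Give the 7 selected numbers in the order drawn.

2886, 3456, 4026, 4596, 180, 750, 1320

Selection 1: 2886
Selection 2: 2886 + 570 = 3456
Selection 3: 3456 + 570 = 4026
Selection 4: 4026 + 570 = 4596
Selection 5: 4596 + 570 = 5166 → 5166 − 4986 = 180
Selection 6: 180 + 570 = 750
Selection 7: 750 + 570 = 1320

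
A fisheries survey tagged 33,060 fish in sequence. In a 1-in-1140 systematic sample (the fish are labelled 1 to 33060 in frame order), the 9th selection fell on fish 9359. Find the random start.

k = 1140
r = 9359 − (9−1)×1140 = 9359 − 9120 = 239

239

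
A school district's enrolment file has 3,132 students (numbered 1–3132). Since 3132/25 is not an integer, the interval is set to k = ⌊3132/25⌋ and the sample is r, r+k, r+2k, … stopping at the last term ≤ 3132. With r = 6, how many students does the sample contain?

26

k = ⌊3132/25⌋ = 125
Achieved size = ⌊(3132 − 6)/125⌋ + 1 = ⌊3126/125⌋ + 1 = 25 + 1 = 26
(last selection: 6 + 25×125 = 3131 ≤ 3132; next would be 3256 > 3132)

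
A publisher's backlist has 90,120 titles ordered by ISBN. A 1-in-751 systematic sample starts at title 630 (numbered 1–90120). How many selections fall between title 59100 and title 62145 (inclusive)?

4

k = 751
First selection ≥ 59100: 630 + ⌈(59100−630)/751⌉·751 = 630 + 78×751 = 59208
Last selection ≤ 62145: 630 + ⌊(62145−630)/751⌋·751 = 630 + 81×751 = 61461
Count = 81 − 78 + 1 = 4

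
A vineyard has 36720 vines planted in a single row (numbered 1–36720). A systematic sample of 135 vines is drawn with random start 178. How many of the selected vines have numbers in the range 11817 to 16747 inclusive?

18

k = 36720/135 = 272
First selection ≥ 11817: 178 + ⌈(11817−178)/272⌉·272 = 178 + 43×272 = 11874
Last selection ≤ 16747: 178 + ⌊(16747−178)/272⌋·272 = 178 + 60×272 = 16498
Count = 60 − 43 + 1 = 18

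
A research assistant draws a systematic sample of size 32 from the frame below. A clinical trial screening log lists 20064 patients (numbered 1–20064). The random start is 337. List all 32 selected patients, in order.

337, 964, 1591, 2218, 2845, 3472, 4099, 4726, 5353, 5980, 6607, 7234, 7861, 8488, 9115, 9742, 10369, 10996, 11623, 12250, 12877, 13504, 14131, 14758, 15385, 16012, 16639, 17266, 17893, 18520, 19147, 19774

k = N/n = 20064/32 = 627
patient 1: 337
patient 2: 337 + 627 = 964
patient 3: 964 + 627 = 1591
patient 4: 1591 + 627 = 2218
patient 5: 2218 + 627 = 2845
patient 6: 2845 + 627 = 3472
patient 7: 3472 + 627 = 4099
patient 8: 4099 + 627 = 4726
patient 9: 4726 + 627 = 5353
patient 10: 5353 + 627 = 5980
patient 11: 5980 + 627 = 6607
patient 12: 6607 + 627 = 7234
patient 13: 7234 + 627 = 7861
patient 14: 7861 + 627 = 8488
patient 15: 8488 + 627 = 9115
patient 16: 9115 + 627 = 9742
patient 17: 9742 + 627 = 10369
patient 18: 10369 + 627 = 10996
patient 19: 10996 + 627 = 11623
patient 20: 11623 + 627 = 12250
patient 21: 12250 + 627 = 12877
patient 22: 12877 + 627 = 13504
patient 23: 13504 + 627 = 14131
patient 24: 14131 + 627 = 14758
patient 25: 14758 + 627 = 15385
patient 26: 15385 + 627 = 16012
patient 27: 16012 + 627 = 16639
patient 28: 16639 + 627 = 17266
patient 29: 17266 + 627 = 17893
patient 30: 17893 + 627 = 18520
patient 31: 18520 + 627 = 19147
patient 32: 19147 + 627 = 19774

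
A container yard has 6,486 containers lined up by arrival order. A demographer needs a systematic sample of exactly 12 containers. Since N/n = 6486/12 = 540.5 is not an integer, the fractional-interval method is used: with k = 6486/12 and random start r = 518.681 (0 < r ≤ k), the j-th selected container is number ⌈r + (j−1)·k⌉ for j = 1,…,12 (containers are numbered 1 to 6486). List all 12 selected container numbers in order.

519, 1060, 1600, 2141, 2681, 3222, 3762, 4303, 4843, 5384, 5924, 6465

j=1: r + 0k = 518.681 → ⌈·⌉ = 519
j=2: r + 1k = 1059.181 → ⌈·⌉ = 1060
j=3: r + 2k = 1599.681 → ⌈·⌉ = 1600
j=4: r + 3k = 2140.181 → ⌈·⌉ = 2141
j=5: r + 4k = 2680.681 → ⌈·⌉ = 2681
j=6: r + 5k = 3221.181 → ⌈·⌉ = 3222
j=7: r + 6k = 3761.681 → ⌈·⌉ = 3762
j=8: r + 7k = 4302.181 → ⌈·⌉ = 4303
j=9: r + 8k = 4842.681 → ⌈·⌉ = 4843
j=10: r + 9k = 5383.181 → ⌈·⌉ = 5384
j=11: r + 10k = 5923.681 → ⌈·⌉ = 5924
j=12: r + 11k = 6464.181 → ⌈·⌉ = 6465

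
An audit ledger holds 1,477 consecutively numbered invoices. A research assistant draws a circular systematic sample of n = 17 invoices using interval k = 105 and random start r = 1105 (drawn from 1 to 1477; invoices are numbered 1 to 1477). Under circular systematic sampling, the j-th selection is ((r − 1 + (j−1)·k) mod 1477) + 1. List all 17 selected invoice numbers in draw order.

1105, 1210, 1315, 1420, 48, 153, 258, 363, 468, 573, 678, 783, 888, 993, 1098, 1203, 1308

Selection 1: 1105
Selection 2: 1105 + 105 = 1210
Selection 3: 1210 + 105 = 1315
Selection 4: 1315 + 105 = 1420
Selection 5: 1420 + 105 = 1525 → 1525 − 1477 = 48
Selection 6: 48 + 105 = 153
Selection 7: 153 + 105 = 258
Selection 8: 258 + 105 = 363
Selection 9: 363 + 105 = 468
Selection 10: 468 + 105 = 573
Selection 11: 573 + 105 = 678
Selection 12: 678 + 105 = 783
Selection 13: 783 + 105 = 888
Selection 14: 888 + 105 = 993
Selection 15: 993 + 105 = 1098
Selection 16: 1098 + 105 = 1203
Selection 17: 1203 + 105 = 1308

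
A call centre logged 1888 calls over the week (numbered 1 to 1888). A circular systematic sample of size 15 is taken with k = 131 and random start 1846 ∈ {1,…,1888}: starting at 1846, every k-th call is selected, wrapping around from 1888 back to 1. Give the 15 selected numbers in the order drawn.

1846, 89, 220, 351, 482, 613, 744, 875, 1006, 1137, 1268, 1399, 1530, 1661, 1792

Selection 1: 1846
Selection 2: 1846 + 131 = 1977 → 1977 − 1888 = 89
Selection 3: 89 + 131 = 220
Selection 4: 220 + 131 = 351
Selection 5: 351 + 131 = 482
Selection 6: 482 + 131 = 613
Selection 7: 613 + 131 = 744
Selection 8: 744 + 131 = 875
Selection 9: 875 + 131 = 1006
Selection 10: 1006 + 131 = 1137
Selection 11: 1137 + 131 = 1268
Selection 12: 1268 + 131 = 1399
Selection 13: 1399 + 131 = 1530
Selection 14: 1530 + 131 = 1661
Selection 15: 1661 + 131 = 1792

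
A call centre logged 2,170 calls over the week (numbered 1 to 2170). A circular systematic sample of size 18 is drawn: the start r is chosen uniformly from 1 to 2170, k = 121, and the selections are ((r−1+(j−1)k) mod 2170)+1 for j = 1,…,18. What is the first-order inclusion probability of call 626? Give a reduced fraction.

For each position j, as r ranges over 1…2170 the j-th selection hits every call exactly once, so call 626 is selected for exactly 18 of the 2170 starts.
Inclusion probability = 18/2170 = 9/1085.

9/1085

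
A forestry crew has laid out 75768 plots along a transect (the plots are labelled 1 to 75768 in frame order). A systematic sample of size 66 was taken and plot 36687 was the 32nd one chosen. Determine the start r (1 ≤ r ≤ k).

k = 75768/66 = 1148
r = 36687 − (32−1)×1148 = 36687 − 35588 = 1099

1099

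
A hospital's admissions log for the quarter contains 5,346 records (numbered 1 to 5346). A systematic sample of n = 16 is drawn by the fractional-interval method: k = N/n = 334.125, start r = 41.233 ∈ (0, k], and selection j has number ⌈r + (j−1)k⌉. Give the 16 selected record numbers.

j=1: r + 0k = 41.233 → ⌈·⌉ = 42
j=2: r + 1k = 375.358 → ⌈·⌉ = 376
j=3: r + 2k = 709.483 → ⌈·⌉ = 710
j=4: r + 3k = 1043.608 → ⌈·⌉ = 1044
j=5: r + 4k = 1377.733 → ⌈·⌉ = 1378
j=6: r + 5k = 1711.858 → ⌈·⌉ = 1712
j=7: r + 6k = 2045.983 → ⌈·⌉ = 2046
j=8: r + 7k = 2380.108 → ⌈·⌉ = 2381
j=9: r + 8k = 2714.233 → ⌈·⌉ = 2715
j=10: r + 9k = 3048.358 → ⌈·⌉ = 3049
j=11: r + 10k = 3382.483 → ⌈·⌉ = 3383
j=12: r + 11k = 3716.608 → ⌈·⌉ = 3717
j=13: r + 12k = 4050.733 → ⌈·⌉ = 4051
j=14: r + 13k = 4384.858 → ⌈·⌉ = 4385
j=15: r + 14k = 4718.983 → ⌈·⌉ = 4719
j=16: r + 15k = 5053.108 → ⌈·⌉ = 5054

42, 376, 710, 1044, 1378, 1712, 2046, 2381, 2715, 3049, 3383, 3717, 4051, 4385, 4719, 5054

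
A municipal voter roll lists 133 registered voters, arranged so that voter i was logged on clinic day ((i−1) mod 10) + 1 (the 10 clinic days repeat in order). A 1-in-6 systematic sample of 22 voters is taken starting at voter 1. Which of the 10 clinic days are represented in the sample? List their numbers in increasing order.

1, 3, 5, 7, 9

Consecutive selections differ by k = 6, so their clinic day numbers differ by 6 mod 10 = 6.
gcd(6, 10) = 2, so the sample visits 10/2 = 5 distinct residues mod 10.
Start 1 is clinic day 1; the clinic days hit are 1, 3, 5, 7, 9.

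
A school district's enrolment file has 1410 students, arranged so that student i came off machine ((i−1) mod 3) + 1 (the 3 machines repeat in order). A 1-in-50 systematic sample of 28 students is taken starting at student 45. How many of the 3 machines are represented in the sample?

Consecutive selections differ by k = 50, so their machine numbers differ by 50 mod 3 = 2.
gcd(50, 3) = 1, so the sample visits 3/1 = 3 distinct residues mod 3.
Start 45 is machine 3; the machines hit are 1, 2, 3.

3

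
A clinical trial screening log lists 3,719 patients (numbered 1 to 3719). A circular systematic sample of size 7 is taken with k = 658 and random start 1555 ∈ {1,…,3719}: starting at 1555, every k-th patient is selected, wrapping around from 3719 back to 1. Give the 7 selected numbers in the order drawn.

Selection 1: 1555
Selection 2: 1555 + 658 = 2213
Selection 3: 2213 + 658 = 2871
Selection 4: 2871 + 658 = 3529
Selection 5: 3529 + 658 = 4187 → 4187 − 3719 = 468
Selection 6: 468 + 658 = 1126
Selection 7: 1126 + 658 = 1784

1555, 2213, 2871, 3529, 468, 1126, 1784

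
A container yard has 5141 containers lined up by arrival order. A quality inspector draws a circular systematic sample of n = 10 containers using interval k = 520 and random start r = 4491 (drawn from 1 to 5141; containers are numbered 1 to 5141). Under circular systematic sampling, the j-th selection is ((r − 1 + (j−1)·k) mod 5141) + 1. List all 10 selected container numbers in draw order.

4491, 5011, 390, 910, 1430, 1950, 2470, 2990, 3510, 4030

Selection 1: 4491
Selection 2: 4491 + 520 = 5011
Selection 3: 5011 + 520 = 5531 → 5531 − 5141 = 390
Selection 4: 390 + 520 = 910
Selection 5: 910 + 520 = 1430
Selection 6: 1430 + 520 = 1950
Selection 7: 1950 + 520 = 2470
Selection 8: 2470 + 520 = 2990
Selection 9: 2990 + 520 = 3510
Selection 10: 3510 + 520 = 4030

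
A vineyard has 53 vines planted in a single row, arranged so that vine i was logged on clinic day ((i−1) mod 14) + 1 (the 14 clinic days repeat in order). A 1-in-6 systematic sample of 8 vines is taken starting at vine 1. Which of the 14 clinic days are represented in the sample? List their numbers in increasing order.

Consecutive selections differ by k = 6, so their clinic day numbers differ by 6 mod 14 = 6.
gcd(6, 14) = 2, so the sample visits 14/2 = 7 distinct residues mod 14.
Start 1 is clinic day 1; the clinic days hit are 1, 3, 5, 7, 9, 11, 13.

1, 3, 5, 7, 9, 11, 13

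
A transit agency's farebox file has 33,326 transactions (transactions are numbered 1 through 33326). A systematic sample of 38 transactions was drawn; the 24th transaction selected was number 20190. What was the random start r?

k = 33326/38 = 877
r = 20190 − (24−1)×877 = 20190 − 20171 = 19

19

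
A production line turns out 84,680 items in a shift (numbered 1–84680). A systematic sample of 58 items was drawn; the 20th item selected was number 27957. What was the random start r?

k = 84680/58 = 1460
r = 27957 − (20−1)×1460 = 27957 − 27740 = 217

217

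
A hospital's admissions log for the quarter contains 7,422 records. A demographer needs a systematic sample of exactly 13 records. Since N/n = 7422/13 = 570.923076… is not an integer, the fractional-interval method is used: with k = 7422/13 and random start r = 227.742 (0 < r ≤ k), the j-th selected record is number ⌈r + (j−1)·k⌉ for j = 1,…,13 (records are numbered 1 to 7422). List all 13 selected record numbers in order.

228, 799, 1370, 1941, 2512, 3083, 3654, 4225, 4796, 5367, 5937, 6508, 7079

j=1: r + 0k = 227.742 → ⌈·⌉ = 228
j=2: r + 1k = 798.665076… → ⌈·⌉ = 799
j=3: r + 2k = 1369.588153… → ⌈·⌉ = 1370
j=4: r + 3k = 1940.511230… → ⌈·⌉ = 1941
j=5: r + 4k = 2511.434307… → ⌈·⌉ = 2512
j=6: r + 5k = 3082.357384… → ⌈·⌉ = 3083
j=7: r + 6k = 3653.280461… → ⌈·⌉ = 3654
j=8: r + 7k = 4224.203538… → ⌈·⌉ = 4225
j=9: r + 8k = 4795.126615… → ⌈·⌉ = 4796
j=10: r + 9k = 5366.049692… → ⌈·⌉ = 5367
j=11: r + 10k = 5936.972769… → ⌈·⌉ = 5937
j=12: r + 11k = 6507.895846… → ⌈·⌉ = 6508
j=13: r + 12k = 7078.818923… → ⌈·⌉ = 7079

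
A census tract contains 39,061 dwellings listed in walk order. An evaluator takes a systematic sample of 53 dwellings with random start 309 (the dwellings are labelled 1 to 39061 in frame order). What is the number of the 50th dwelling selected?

36422

k = 39061/53 = 737
50th selection = r + (50−1)·k = 309 + 49×737 = 309 + 36113 = 36422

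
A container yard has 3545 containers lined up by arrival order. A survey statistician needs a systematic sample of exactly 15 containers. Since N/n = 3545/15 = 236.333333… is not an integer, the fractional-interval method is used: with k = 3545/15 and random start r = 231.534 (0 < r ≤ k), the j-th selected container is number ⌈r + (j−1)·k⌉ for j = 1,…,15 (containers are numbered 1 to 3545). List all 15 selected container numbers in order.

232, 468, 705, 941, 1177, 1414, 1650, 1886, 2123, 2359, 2595, 2832, 3068, 3304, 3541

j=1: r + 0k = 231.534 → ⌈·⌉ = 232
j=2: r + 1k = 467.867333… → ⌈·⌉ = 468
j=3: r + 2k = 704.200666… → ⌈·⌉ = 705
j=4: r + 3k = 940.534 → ⌈·⌉ = 941
j=5: r + 4k = 1176.867333… → ⌈·⌉ = 1177
j=6: r + 5k = 1413.200666… → ⌈·⌉ = 1414
j=7: r + 6k = 1649.534 → ⌈·⌉ = 1650
j=8: r + 7k = 1885.867333… → ⌈·⌉ = 1886
j=9: r + 8k = 2122.200666… → ⌈·⌉ = 2123
j=10: r + 9k = 2358.534 → ⌈·⌉ = 2359
j=11: r + 10k = 2594.867333… → ⌈·⌉ = 2595
j=12: r + 11k = 2831.200666… → ⌈·⌉ = 2832
j=13: r + 12k = 3067.534 → ⌈·⌉ = 3068
j=14: r + 13k = 3303.867333… → ⌈·⌉ = 3304
j=15: r + 14k = 3540.200666… → ⌈·⌉ = 3541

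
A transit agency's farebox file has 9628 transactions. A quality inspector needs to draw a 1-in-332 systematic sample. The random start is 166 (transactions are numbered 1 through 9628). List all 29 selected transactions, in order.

transaction 1: 166
transaction 2: 166 + 332 = 498
transaction 3: 498 + 332 = 830
transaction 4: 830 + 332 = 1162
transaction 5: 1162 + 332 = 1494
transaction 6: 1494 + 332 = 1826
transaction 7: 1826 + 332 = 2158
transaction 8: 2158 + 332 = 2490
transaction 9: 2490 + 332 = 2822
transaction 10: 2822 + 332 = 3154
transaction 11: 3154 + 332 = 3486
transaction 12: 3486 + 332 = 3818
transaction 13: 3818 + 332 = 4150
transaction 14: 4150 + 332 = 4482
transaction 15: 4482 + 332 = 4814
transaction 16: 4814 + 332 = 5146
transaction 17: 5146 + 332 = 5478
transaction 18: 5478 + 332 = 5810
transaction 19: 5810 + 332 = 6142
transaction 20: 6142 + 332 = 6474
transaction 21: 6474 + 332 = 6806
transaction 22: 6806 + 332 = 7138
transaction 23: 7138 + 332 = 7470
transaction 24: 7470 + 332 = 7802
transaction 25: 7802 + 332 = 8134
transaction 26: 8134 + 332 = 8466
transaction 27: 8466 + 332 = 8798
transaction 28: 8798 + 332 = 9130
transaction 29: 9130 + 332 = 9462

166, 498, 830, 1162, 1494, 1826, 2158, 2490, 2822, 3154, 3486, 3818, 4150, 4482, 4814, 5146, 5478, 5810, 6142, 6474, 6806, 7138, 7470, 7802, 8134, 8466, 8798, 9130, 9462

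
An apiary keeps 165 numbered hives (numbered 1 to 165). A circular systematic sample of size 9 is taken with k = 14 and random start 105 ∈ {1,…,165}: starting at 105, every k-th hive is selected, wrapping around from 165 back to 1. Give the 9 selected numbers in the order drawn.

Selection 1: 105
Selection 2: 105 + 14 = 119
Selection 3: 119 + 14 = 133
Selection 4: 133 + 14 = 147
Selection 5: 147 + 14 = 161
Selection 6: 161 + 14 = 175 → 175 − 165 = 10
Selection 7: 10 + 14 = 24
Selection 8: 24 + 14 = 38
Selection 9: 38 + 14 = 52

105, 119, 133, 147, 161, 10, 24, 38, 52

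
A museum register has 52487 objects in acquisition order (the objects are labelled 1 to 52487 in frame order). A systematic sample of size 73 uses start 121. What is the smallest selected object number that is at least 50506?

51170

k = 52487/73 = 719
Steps past start: ⌈(50506 − 121)/719⌉ = ⌈50385/719⌉ = 71
Selected object: 121 + 71×719 = 51170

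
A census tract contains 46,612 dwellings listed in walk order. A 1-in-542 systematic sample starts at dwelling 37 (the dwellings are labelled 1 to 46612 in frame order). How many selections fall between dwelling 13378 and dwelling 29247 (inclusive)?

29

k = 542
First selection ≥ 13378: 37 + ⌈(13378−37)/542⌉·542 = 37 + 25×542 = 13587
Last selection ≤ 29247: 37 + ⌊(29247−37)/542⌋·542 = 37 + 53×542 = 28763
Count = 53 − 25 + 1 = 29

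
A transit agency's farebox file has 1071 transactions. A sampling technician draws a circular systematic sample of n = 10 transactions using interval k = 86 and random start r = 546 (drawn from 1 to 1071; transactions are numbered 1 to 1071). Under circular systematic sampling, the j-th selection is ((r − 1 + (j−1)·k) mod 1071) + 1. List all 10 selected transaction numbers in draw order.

Selection 1: 546
Selection 2: 546 + 86 = 632
Selection 3: 632 + 86 = 718
Selection 4: 718 + 86 = 804
Selection 5: 804 + 86 = 890
Selection 6: 890 + 86 = 976
Selection 7: 976 + 86 = 1062
Selection 8: 1062 + 86 = 1148 → 1148 − 1071 = 77
Selection 9: 77 + 86 = 163
Selection 10: 163 + 86 = 249

546, 632, 718, 804, 890, 976, 1062, 77, 163, 249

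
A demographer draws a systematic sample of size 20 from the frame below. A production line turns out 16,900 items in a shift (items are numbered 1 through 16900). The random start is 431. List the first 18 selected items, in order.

k = N/n = 16900/20 = 845
item 1: 431
item 2: 431 + 845 = 1276
item 3: 1276 + 845 = 2121
item 4: 2121 + 845 = 2966
item 5: 2966 + 845 = 3811
item 6: 3811 + 845 = 4656
item 7: 4656 + 845 = 5501
item 8: 5501 + 845 = 6346
item 9: 6346 + 845 = 7191
item 10: 7191 + 845 = 8036
item 11: 8036 + 845 = 8881
item 12: 8881 + 845 = 9726
item 13: 9726 + 845 = 10571
item 14: 10571 + 845 = 11416
item 15: 11416 + 845 = 12261
item 16: 12261 + 845 = 13106
item 17: 13106 + 845 = 13951
item 18: 13951 + 845 = 14796

431, 1276, 2121, 2966, 3811, 4656, 5501, 6346, 7191, 8036, 8881, 9726, 10571, 11416, 12261, 13106, 13951, 14796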